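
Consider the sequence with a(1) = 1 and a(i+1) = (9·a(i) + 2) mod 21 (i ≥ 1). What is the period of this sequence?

3

Listing terms: a(1) = 1; a(2) = 11; a(3) = 17; a(4) = 8; a(5) = 11.
Since a(5) = a(2) = 11, the sequence is eventually periodic: after a pre-period of length 1 it cycles with period 3.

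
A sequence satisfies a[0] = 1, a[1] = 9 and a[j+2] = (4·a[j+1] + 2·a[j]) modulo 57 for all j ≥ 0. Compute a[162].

1

We have a[0] = 1; a[1] = 9; a[2] = 38; a[3] = 56; a[4] = 15; a[5] = 1; a[6] = 34; a[7] = 24; a[8] = 50; a[9] = 20; a[10] = 9; a[11] = 19; a[12] = 37; a[13] = 15; a[14] = 20; a[15] = 53; a[16] = 24; a[17] = 31; a[18] = 1; a[19] = 9.
Since (a[18], a[19]) = (a[0], a[1]) = (1, 9) (two consecutive terms determine the rest), the sequence is periodic with period 18.
(162 - 0) mod 18 = 0, so a[162] = a[0] = 1.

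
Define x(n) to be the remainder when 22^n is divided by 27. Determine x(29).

25

Listing terms: x(0) = 1; x(1) = 22; x(2) = 25; x(3) = 10; x(4) = 4; x(5) = 7; x(6) = 19; x(7) = 13; x(8) = 16; x(9) = 1.
Since x(9) = x(0) = 1, the sequence is periodic with period 9.
(29 - 0) mod 9 = 2, so x(29) = x(2) = 25.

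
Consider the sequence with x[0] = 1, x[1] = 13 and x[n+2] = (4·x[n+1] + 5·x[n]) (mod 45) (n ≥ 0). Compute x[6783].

We have x[0] = 1; x[1] = 13; x[2] = 12; x[3] = 23; x[4] = 17; x[5] = 3; x[6] = 7; x[7] = 43; x[8] = 27; x[9] = 8; x[10] = 32; x[11] = 33; x[12] = 22; x[13] = 28; x[14] = 42; x[15] = 38; x[16] = 2; x[17] = 18; x[18] = 37; x[19] = 13; x[20] = 12.
Since (x[19], x[20]) = (x[1], x[2]) = (13, 12) (two consecutive terms determine the rest), the sequence is eventually periodic: after a pre-period of length 1 it cycles with period 18.
For n ≥ 1, x[n] depends only on (n - 1) mod 18. (6783 - 1) mod 18 = 14, so x[6783] = x[15] = 38.

38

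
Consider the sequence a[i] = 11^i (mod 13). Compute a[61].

11

Listing terms: a[0] = 1, a[1] = 11, a[2] = 4, a[3] = 5, a[4] = 3, a[5] = 7, a[6] = 12, a[7] = 2, a[8] = 9, a[9] = 8, a[10] = 10, a[11] = 6, a[12] = 1.
Since a[12] = a[0] = 1, the sequence is periodic with period 12.
So a[61] = a[0 + ((61-0) mod 12)] = a[1] = 11.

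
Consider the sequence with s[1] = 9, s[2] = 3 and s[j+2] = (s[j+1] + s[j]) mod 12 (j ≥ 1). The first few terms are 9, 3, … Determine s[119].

Listing terms: s[1] = 9; s[2] = 3; s[3] = 0; s[4] = 3; s[5] = 3; s[6] = 6; s[7] = 9; s[8] = 3.
Since (s[7], s[8]) = (s[1], s[2]) = (9, 3) (two consecutive terms determine the rest), the sequence is periodic with period 6.
(119 - 1) mod 6 = 4, so s[119] = s[5] = 3.

3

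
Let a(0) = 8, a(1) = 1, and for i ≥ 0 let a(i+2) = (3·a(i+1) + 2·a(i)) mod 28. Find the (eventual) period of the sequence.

We have a(0) = 8, a(1) = 1, a(2) = 19, a(3) = 3, a(4) = 19, a(5) = 7, a(6) = 3, a(7) = 23, a(8) = 19, a(9) = 19, a(10) = 11, a(11) = 15, a(12) = 11, a(13) = 7, a(14) = 15, a(15) = 3, a(16) = 11, a(17) = 11, a(18) = 27, a(19) = 19, a(20) = 27, a(21) = 7, a(22) = 19, a(23) = 15, a(24) = 27, a(25) = 27, a(26) = 23, a(27) = 11, a(28) = 23, a(29) = 7, a(30) = 11, a(31) = 19, a(32) = 23, a(33) = 23, a(34) = 3, a(35) = 27, a(36) = 3, a(37) = 7, a(38) = 27, a(39) = 11, a(40) = 3, a(41) = 3, a(42) = 15, a(43) = 23, a(44) = 15, a(45) = 7, a(46) = 23, a(47) = 27, a(48) = 15, a(49) = 15, a(50) = 19, a(51) = 3.
Since (a(50), a(51)) = (a(2), a(3)) = (19, 3) (two consecutive terms determine the rest), the sequence is eventually periodic: after a pre-period of length 2 it cycles with period 48.

48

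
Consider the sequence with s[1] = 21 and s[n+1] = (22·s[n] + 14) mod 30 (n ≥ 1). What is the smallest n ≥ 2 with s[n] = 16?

We have s[1] = 21; s[2] = 26; s[3] = 16; s[4] = 6; s[5] = 26.
Since s[5] = s[2] = 26, the sequence is eventually periodic: after a pre-period of length 1 it cycles with period 3.
The value 16 first appears (with n ≥ 2) at s[3].

3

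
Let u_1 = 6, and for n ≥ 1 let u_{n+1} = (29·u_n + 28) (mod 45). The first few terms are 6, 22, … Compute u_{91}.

6

Computing terms: u_1 = 6, u_2 = 22, u_3 = 36, u_4 = 37, u_5 = 21, u_6 = 7, u_7 = 6.
Since u_7 = u_1 = 6, the sequence is periodic with period 6.
(91 - 1) mod 6 = 0, so u_{91} = u_1 = 6.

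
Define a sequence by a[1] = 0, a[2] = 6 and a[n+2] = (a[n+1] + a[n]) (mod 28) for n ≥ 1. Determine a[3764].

26

We have a[1] = 0; a[2] = 6; a[3] = 6; a[4] = 12; a[5] = 18; a[6] = 2; a[7] = 20; a[8] = 22; a[9] = 14; a[10] = 8; a[11] = 22; a[12] = 2; a[13] = 24; a[14] = 26; a[15] = 22; a[16] = 20; a[17] = 14; a[18] = 6; a[19] = 20; a[20] = 26; a[21] = 18; a[22] = 16; a[23] = 6; a[24] = 22; a[25] = 0; a[26] = 22; a[27] = 22; a[28] = 16; a[29] = 10; a[30] = 26; a[31] = 8; a[32] = 6; a[33] = 14; a[34] = 20; a[35] = 6; a[36] = 26; a[37] = 4; a[38] = 2; a[39] = 6; a[40] = 8; a[41] = 14; a[42] = 22; a[43] = 8; a[44] = 2; a[45] = 10; a[46] = 12; a[47] = 22; a[48] = 6; a[49] = 0; a[50] = 6.
Since (a[49], a[50]) = (a[1], a[2]) = (0, 6) (two consecutive terms determine the rest), the sequence is periodic with period 48.
So a[3764] = a[1 + ((3764-1) mod 48)] = a[20] = 26.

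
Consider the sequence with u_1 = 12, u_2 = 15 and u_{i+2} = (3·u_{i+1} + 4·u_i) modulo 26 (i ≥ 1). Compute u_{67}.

25

Computing terms: u_1 = 12; u_2 = 15; u_3 = 15; u_4 = 1; u_5 = 11; u_6 = 11; u_7 = 25; u_8 = 15; u_9 = 15.
Since (u_8, u_9) = (u_2, u_3) = (15, 15) (two consecutive terms determine the rest), the sequence is eventually periodic: after a pre-period of length 1 it cycles with period 6.
For i ≥ 2, u_i depends only on (i - 2) mod 6. (67 - 2) mod 6 = 5, so u_{67} = u_7 = 25.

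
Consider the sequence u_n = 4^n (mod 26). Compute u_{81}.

12

Listing terms: u_1 = 4; u_2 = 16; u_3 = 12; u_4 = 22; u_5 = 10; u_6 = 14; u_7 = 4.
Since u_7 = u_1 = 4, the sequence is periodic with period 6.
(81 - 1) mod 6 = 2, so u_{81} = u_3 = 12.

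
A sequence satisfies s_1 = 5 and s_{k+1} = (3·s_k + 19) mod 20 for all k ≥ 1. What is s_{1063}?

1

Listing terms: s_1 = 5,  s_2 = 14,  s_3 = 1,  s_4 = 2,  s_5 = 5.
The sequence repeats with period 4.
So s_{1063} = s_{1 + ((1063-1) mod 4)} = s_3 = 1.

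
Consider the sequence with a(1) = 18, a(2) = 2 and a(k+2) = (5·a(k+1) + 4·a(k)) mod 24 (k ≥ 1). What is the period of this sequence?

8

a(1) = 18,  a(2) = 2,  a(3) = 10,  a(4) = 10,  a(5) = 18,  a(6) = 10,  a(7) = 2,  a(8) = 2,  a(9) = 18,  a(10) = 2.
The sequence repeats with period 8.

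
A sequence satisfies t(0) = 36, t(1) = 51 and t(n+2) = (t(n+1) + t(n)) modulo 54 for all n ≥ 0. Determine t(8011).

21

Computing terms: t(0) = 36, t(1) = 51, t(2) = 33, t(3) = 30, t(4) = 9, t(5) = 39, t(6) = 48, t(7) = 33, t(8) = 27, t(9) = 6, t(10) = 33, t(11) = 39, t(12) = 18, t(13) = 3, t(14) = 21, t(15) = 24, t(16) = 45, t(17) = 15, t(18) = 6, t(19) = 21, t(20) = 27, t(21) = 48, t(22) = 21, t(23) = 15, t(24) = 36, t(25) = 51.
Since (t(24), t(25)) = (t(0), t(1)) = (36, 51) (two consecutive terms determine the rest), the sequence is periodic with period 24.
(8011 - 0) mod 24 = 19, so t(8011) = t(19) = 21.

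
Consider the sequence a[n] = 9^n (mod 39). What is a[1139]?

3

a[1] = 9,  a[2] = 3,  a[3] = 27,  a[4] = 9.
Since a[4] = a[1] = 9, the sequence is periodic with period 3.
So a[1139] = a[1 + ((1139-1) mod 3)] = a[2] = 3.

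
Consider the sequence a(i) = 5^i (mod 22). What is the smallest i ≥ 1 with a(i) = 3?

We have a(0) = 1,  a(1) = 5,  a(2) = 3,  a(3) = 15,  a(4) = 9,  a(5) = 1.
The sequence repeats with period 5.
The value 3 first appears (with i ≥ 1) at a(2).

2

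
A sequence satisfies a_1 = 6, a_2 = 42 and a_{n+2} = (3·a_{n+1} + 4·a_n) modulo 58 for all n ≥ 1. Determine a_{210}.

6

We have a_1 = 6,  a_2 = 42,  a_3 = 34,  a_4 = 38,  a_5 = 18,  a_6 = 32,  a_7 = 52,  a_8 = 52,  a_9 = 16,  a_{10} = 24,  a_{11} = 20,  a_{12} = 40,  a_{13} = 26,  a_{14} = 6,  a_{15} = 6,  a_{16} = 42.
Since (a_{15}, a_{16}) = (a_1, a_2) = (6, 42) (two consecutive terms determine the rest), the sequence is periodic with period 14.
So a_{210} = a_{1 + ((210-1) mod 14)} = a_{14} = 6.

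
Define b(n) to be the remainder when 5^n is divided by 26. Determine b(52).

Computing terms: b(1) = 5,  b(2) = 25,  b(3) = 21,  b(4) = 1,  b(5) = 5.
The sequence repeats with period 4.
So b(52) = b(1 + ((52-1) mod 4)) = b(4) = 1.

1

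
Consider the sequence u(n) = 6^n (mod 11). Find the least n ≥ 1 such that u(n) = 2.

u(0) = 1, u(1) = 6, u(2) = 3, u(3) = 7, u(4) = 9, u(5) = 10, u(6) = 5, u(7) = 8, u(8) = 4, u(9) = 2, u(10) = 1.
Since u(10) = u(0) = 1, the sequence is periodic with period 10.
The value 2 first appears (with n ≥ 1) at u(9).

9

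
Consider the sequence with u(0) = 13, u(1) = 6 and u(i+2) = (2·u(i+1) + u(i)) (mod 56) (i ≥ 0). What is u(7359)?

28

Listing terms: u(0) = 13; u(1) = 6; u(2) = 25; u(3) = 0; u(4) = 25; u(5) = 50; u(6) = 13; u(7) = 20; u(8) = 53; u(9) = 14; u(10) = 25; u(11) = 8; u(12) = 41; u(13) = 34; u(14) = 53; u(15) = 28; u(16) = 53; u(17) = 22; u(18) = 41; u(19) = 48; u(20) = 25; u(21) = 42; u(22) = 53; u(23) = 36; u(24) = 13; u(25) = 6.
Since (u(24), u(25)) = (u(0), u(1)) = (13, 6) (two consecutive terms determine the rest), the sequence is periodic with period 24.
(7359 - 0) mod 24 = 15, so u(7359) = u(15) = 28.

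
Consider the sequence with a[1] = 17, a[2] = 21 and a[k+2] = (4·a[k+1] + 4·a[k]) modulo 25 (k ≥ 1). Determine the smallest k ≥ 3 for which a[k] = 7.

a[1] = 17; a[2] = 21; a[3] = 2; a[4] = 17; a[5] = 1; a[6] = 22; a[7] = 17; a[8] = 6; a[9] = 17; a[10] = 17; a[11] = 11; a[12] = 12; a[13] = 17; a[14] = 16; a[15] = 7; a[16] = 17; a[17] = 21.
The sequence repeats with period 15.
The value 7 first appears (with k ≥ 3) at a[15].

15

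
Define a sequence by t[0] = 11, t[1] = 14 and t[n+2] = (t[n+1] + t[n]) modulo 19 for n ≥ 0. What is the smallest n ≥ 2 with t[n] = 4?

t[0] = 11, t[1] = 14, t[2] = 6, t[3] = 1, t[4] = 7, t[5] = 8, t[6] = 15, t[7] = 4, t[8] = 0, t[9] = 4, t[10] = 4, t[11] = 8, t[12] = 12, t[13] = 1, t[14] = 13, t[15] = 14, t[16] = 8, t[17] = 3, t[18] = 11, t[19] = 14.
Since (t[18], t[19]) = (t[0], t[1]) = (11, 14) (two consecutive terms determine the rest), the sequence is periodic with period 18.
The value 4 first appears (with n ≥ 2) at t[7].

7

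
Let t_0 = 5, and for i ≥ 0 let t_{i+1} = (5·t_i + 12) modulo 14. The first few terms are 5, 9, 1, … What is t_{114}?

5

We have t_0 = 5; t_1 = 9; t_2 = 1; t_3 = 3; t_4 = 13; t_5 = 7; t_6 = 5.
The sequence repeats with period 6.
(114 - 0) mod 6 = 0, so t_{114} = t_0 = 5.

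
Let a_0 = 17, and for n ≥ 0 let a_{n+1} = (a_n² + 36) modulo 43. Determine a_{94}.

7

a_0 = 17,  a_1 = 24,  a_2 = 10,  a_3 = 7,  a_4 = 42,  a_5 = 37,  a_6 = 29,  a_7 = 17.
Since a_7 = a_0 = 17, the sequence is periodic with period 7.
(94 - 0) mod 7 = 3, so a_{94} = a_3 = 7.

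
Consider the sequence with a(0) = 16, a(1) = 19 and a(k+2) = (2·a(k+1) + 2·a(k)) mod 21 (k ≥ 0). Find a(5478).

We have a(0) = 16,  a(1) = 19,  a(2) = 7,  a(3) = 10,  a(4) = 13,  a(5) = 4,  a(6) = 13,  a(7) = 13,  a(8) = 10,  a(9) = 4,  a(10) = 7,  a(11) = 1,  a(12) = 16,  a(13) = 13,  a(14) = 16,  a(15) = 16,  a(16) = 1,  a(17) = 13,  a(18) = 7,  a(19) = 19,  a(20) = 10,  a(21) = 16,  a(22) = 10,  a(23) = 10,  a(24) = 19,  a(25) = 16,  a(26) = 7,  a(27) = 4,  a(28) = 1,  a(29) = 10,  a(30) = 1,  a(31) = 1,  a(32) = 4,  a(33) = 10,  a(34) = 7,  a(35) = 13,  a(36) = 19,  a(37) = 1,  a(38) = 19,  a(39) = 19,  a(40) = 13,  a(41) = 1,  a(42) = 7,  a(43) = 16,  a(44) = 4,  a(45) = 19,  a(46) = 4,  a(47) = 4,  a(48) = 16,  a(49) = 19.
Since (a(48), a(49)) = (a(0), a(1)) = (16, 19) (two consecutive terms determine the rest), the sequence is periodic with period 48.
(5478 - 0) mod 48 = 6, so a(5478) = a(6) = 13.

13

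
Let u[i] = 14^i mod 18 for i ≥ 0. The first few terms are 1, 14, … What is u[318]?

u[0] = 1, u[1] = 14, u[2] = 16, u[3] = 8, u[4] = 4, u[5] = 2, u[6] = 10, u[7] = 14.
Since u[7] = u[1] = 14, the sequence is eventually periodic: after a pre-period of length 1 it cycles with period 6.
For i ≥ 1, u[i] depends only on (i - 1) mod 6. (318 - 1) mod 6 = 5, so u[318] = u[6] = 10.

10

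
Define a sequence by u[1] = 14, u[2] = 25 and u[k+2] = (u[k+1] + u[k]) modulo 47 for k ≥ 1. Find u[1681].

33

Listing terms: u[1] = 14,  u[2] = 25,  u[3] = 39,  u[4] = 17,  u[5] = 9,  u[6] = 26,  u[7] = 35,  u[8] = 14,  u[9] = 2,  u[10] = 16,  u[11] = 18,  u[12] = 34,  u[13] = 5,  u[14] = 39,  u[15] = 44,  u[16] = 36,  u[17] = 33,  u[18] = 22,  u[19] = 8,  u[20] = 30,  u[21] = 38,  u[22] = 21,  u[23] = 12,  u[24] = 33,  u[25] = 45,  u[26] = 31,  u[27] = 29,  u[28] = 13,  u[29] = 42,  u[30] = 8,  u[31] = 3,  u[32] = 11,  u[33] = 14,  u[34] = 25.
Since (u[33], u[34]) = (u[1], u[2]) = (14, 25) (two consecutive terms determine the rest), the sequence is periodic with period 32.
(1681 - 1) mod 32 = 16, so u[1681] = u[17] = 33.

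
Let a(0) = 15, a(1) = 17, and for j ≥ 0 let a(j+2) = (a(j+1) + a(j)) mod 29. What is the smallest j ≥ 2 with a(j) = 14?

We have a(0) = 15; a(1) = 17; a(2) = 3; a(3) = 20; a(4) = 23; a(5) = 14; a(6) = 8; a(7) = 22; a(8) = 1; a(9) = 23; a(10) = 24; a(11) = 18; a(12) = 13; a(13) = 2; a(14) = 15; a(15) = 17.
Since (a(14), a(15)) = (a(0), a(1)) = (15, 17) (two consecutive terms determine the rest), the sequence is periodic with period 14.
The value 14 first appears (with j ≥ 2) at a(5).

5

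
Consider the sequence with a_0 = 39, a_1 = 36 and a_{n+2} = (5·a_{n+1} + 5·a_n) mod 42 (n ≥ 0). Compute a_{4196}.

We have a_0 = 39,  a_1 = 36,  a_2 = 39,  a_3 = 39,  a_4 = 12,  a_5 = 3,  a_6 = 33,  a_7 = 12,  a_8 = 15,  a_9 = 9,  a_{10} = 36,  a_{11} = 15,  a_{12} = 3,  a_{13} = 6,  a_{14} = 3,  a_{15} = 3,  a_{16} = 30,  a_{17} = 39,  a_{18} = 9,  a_{19} = 30,  a_{20} = 27,  a_{21} = 33,  a_{22} = 6,  a_{23} = 27,  a_{24} = 39,  a_{25} = 36.
The sequence repeats with period 24.
(4196 - 0) mod 24 = 20, so a_{4196} = a_{20} = 27.

27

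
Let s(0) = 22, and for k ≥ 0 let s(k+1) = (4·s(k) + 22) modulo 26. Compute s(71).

Computing terms: s(0) = 22, s(1) = 6, s(2) = 20, s(3) = 24, s(4) = 14, s(5) = 0, s(6) = 22.
The sequence repeats with period 6.
So s(71) = s(0 + ((71-0) mod 6)) = s(5) = 0.

0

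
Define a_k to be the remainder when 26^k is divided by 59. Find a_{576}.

45

Listing terms: a_1 = 26; a_2 = 27; a_3 = 53; a_4 = 21; a_5 = 15; a_6 = 36; a_7 = 51; a_8 = 28; a_9 = 20; a_{10} = 48; a_{11} = 9; a_{12} = 57; a_{13} = 7; a_{14} = 5; a_{15} = 12; a_{16} = 17; a_{17} = 29; a_{18} = 46; a_{19} = 16; a_{20} = 3; a_{21} = 19; a_{22} = 22; a_{23} = 41; a_{24} = 4; a_{25} = 45; a_{26} = 49; a_{27} = 35; a_{28} = 25; a_{29} = 1; a_{30} = 26.
The sequence repeats with period 29.
(576 - 1) mod 29 = 24, so a_{576} = a_{25} = 45.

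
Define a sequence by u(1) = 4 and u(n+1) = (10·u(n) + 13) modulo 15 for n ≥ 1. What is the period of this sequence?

Computing terms: u(1) = 4, u(2) = 8, u(3) = 3, u(4) = 13, u(5) = 8.
Since u(5) = u(2) = 8, the sequence is eventually periodic: after a pre-period of length 1 it cycles with period 3.

3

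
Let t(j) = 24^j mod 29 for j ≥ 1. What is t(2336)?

7

Listing terms: t(1) = 24; t(2) = 25; t(3) = 20; t(4) = 16; t(5) = 7; t(6) = 23; t(7) = 1; t(8) = 24.
Since t(8) = t(1) = 24, the sequence is periodic with period 7.
(2336 - 1) mod 7 = 4, so t(2336) = t(5) = 7.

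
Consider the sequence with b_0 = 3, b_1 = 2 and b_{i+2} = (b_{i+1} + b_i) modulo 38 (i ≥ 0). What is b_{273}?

b_0 = 3, b_1 = 2, b_2 = 5, b_3 = 7, b_4 = 12, b_5 = 19, b_6 = 31, b_7 = 12, b_8 = 5, b_9 = 17, b_{10} = 22, b_{11} = 1, b_{12} = 23, b_{13} = 24, b_{14} = 9, b_{15} = 33, b_{16} = 4, b_{17} = 37, b_{18} = 3, b_{19} = 2.
The sequence repeats with period 18.
(273 - 0) mod 18 = 3, so b_{273} = b_3 = 7.

7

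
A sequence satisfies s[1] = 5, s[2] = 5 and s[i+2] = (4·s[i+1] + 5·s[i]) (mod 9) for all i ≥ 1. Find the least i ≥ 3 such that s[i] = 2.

8

s[1] = 5, s[2] = 5, s[3] = 0, s[4] = 7, s[5] = 1, s[6] = 3, s[7] = 8, s[8] = 2, s[9] = 3, s[10] = 4, s[11] = 4, s[12] = 0, s[13] = 2, s[14] = 8, s[15] = 6, s[16] = 1, s[17] = 7, s[18] = 6, s[19] = 5, s[20] = 5.
The sequence repeats with period 18.
The value 2 first appears (with i ≥ 3) at s[8].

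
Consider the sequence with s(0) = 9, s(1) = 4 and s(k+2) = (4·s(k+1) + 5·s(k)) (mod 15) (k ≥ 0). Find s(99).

9

Computing terms: s(0) = 9, s(1) = 4, s(2) = 1, s(3) = 9, s(4) = 11, s(5) = 14, s(6) = 6, s(7) = 4, s(8) = 1.
Since (s(7), s(8)) = (s(1), s(2)) = (4, 1) (two consecutive terms determine the rest), the sequence is eventually periodic: after a pre-period of length 1 it cycles with period 6.
For k ≥ 1, s(k) depends only on (k - 1) mod 6. (99 - 1) mod 6 = 2, so s(99) = s(3) = 9.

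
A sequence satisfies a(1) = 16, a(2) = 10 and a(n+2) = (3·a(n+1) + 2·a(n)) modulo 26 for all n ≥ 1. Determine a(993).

a(1) = 16; a(2) = 10; a(3) = 10; a(4) = 24; a(5) = 14; a(6) = 12; a(7) = 12; a(8) = 8; a(9) = 22; a(10) = 4; a(11) = 4; a(12) = 20; a(13) = 16; a(14) = 10.
The sequence repeats with period 12.
(993 - 1) mod 12 = 8, so a(993) = a(9) = 22.

22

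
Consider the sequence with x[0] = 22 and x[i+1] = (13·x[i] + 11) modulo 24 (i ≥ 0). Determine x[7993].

Computing terms: x[0] = 22, x[1] = 9, x[2] = 8, x[3] = 19, x[4] = 18, x[5] = 5, x[6] = 4, x[7] = 15, x[8] = 14, x[9] = 1, x[10] = 0, x[11] = 11, x[12] = 10, x[13] = 21, x[14] = 20, x[15] = 7, x[16] = 6, x[17] = 17, x[18] = 16, x[19] = 3, x[20] = 2, x[21] = 13, x[22] = 12, x[23] = 23, x[24] = 22.
The sequence repeats with period 24.
(7993 - 0) mod 24 = 1, so x[7993] = x[1] = 9.

9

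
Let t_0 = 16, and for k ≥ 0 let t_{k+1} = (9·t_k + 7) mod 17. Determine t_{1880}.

16

Listing terms: t_0 = 16; t_1 = 15; t_2 = 6; t_3 = 10; t_4 = 12; t_5 = 13; t_6 = 5; t_7 = 1; t_8 = 16.
Since t_8 = t_0 = 16, the sequence is periodic with period 8.
So t_{1880} = t_{0 + ((1880-0) mod 8)} = t_0 = 16.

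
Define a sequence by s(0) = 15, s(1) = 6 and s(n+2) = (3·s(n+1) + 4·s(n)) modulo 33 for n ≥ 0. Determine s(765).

Computing terms: s(0) = 15,  s(1) = 6,  s(2) = 12,  s(3) = 27,  s(4) = 30,  s(5) = 0,  s(6) = 21,  s(7) = 30,  s(8) = 9,  s(9) = 15,  s(10) = 15,  s(11) = 6.
Since (s(10), s(11)) = (s(0), s(1)) = (15, 6) (two consecutive terms determine the rest), the sequence is periodic with period 10.
So s(765) = s(0 + ((765-0) mod 10)) = s(5) = 0.

0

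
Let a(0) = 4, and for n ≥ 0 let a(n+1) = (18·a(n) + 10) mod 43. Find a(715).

a(0) = 4,  a(1) = 39,  a(2) = 24,  a(3) = 12,  a(4) = 11,  a(5) = 36,  a(6) = 13,  a(7) = 29,  a(8) = 16,  a(9) = 40,  a(10) = 42,  a(11) = 35,  a(12) = 38,  a(13) = 6,  a(14) = 32,  a(15) = 27,  a(16) = 23,  a(17) = 37,  a(18) = 31,  a(19) = 9,  a(20) = 0,  a(21) = 10,  a(22) = 18,  a(23) = 33,  a(24) = 2,  a(25) = 3,  a(26) = 21,  a(27) = 1,  a(28) = 28,  a(29) = 41,  a(30) = 17,  a(31) = 15,  a(32) = 22,  a(33) = 19,  a(34) = 8,  a(35) = 25,  a(36) = 30,  a(37) = 34,  a(38) = 20,  a(39) = 26,  a(40) = 5,  a(41) = 14,  a(42) = 4.
The sequence repeats with period 42.
So a(715) = a(0 + ((715-0) mod 42)) = a(1) = 39.

39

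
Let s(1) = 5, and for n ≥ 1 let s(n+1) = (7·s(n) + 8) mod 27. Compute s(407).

s(1) = 5, s(2) = 16, s(3) = 12, s(4) = 11, s(5) = 4, s(6) = 9, s(7) = 17, s(8) = 19, s(9) = 6, s(10) = 23, s(11) = 7, s(12) = 3, s(13) = 2, s(14) = 22, s(15) = 0, s(16) = 8, s(17) = 10, s(18) = 24, s(19) = 14, s(20) = 25, s(21) = 21, s(22) = 20, s(23) = 13, s(24) = 18, s(25) = 26, s(26) = 1, s(27) = 15, s(28) = 5.
The sequence repeats with period 27.
(407 - 1) mod 27 = 1, so s(407) = s(2) = 16.

16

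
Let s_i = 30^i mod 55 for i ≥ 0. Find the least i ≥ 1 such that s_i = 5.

8

Listing terms: s_0 = 1,  s_1 = 30,  s_2 = 20,  s_3 = 50,  s_4 = 15,  s_5 = 10,  s_6 = 25,  s_7 = 35,  s_8 = 5,  s_9 = 40,  s_{10} = 45,  s_{11} = 30.
Since s_{11} = s_1 = 30, the sequence is eventually periodic: after a pre-period of length 1 it cycles with period 10.
The value 5 first appears (with i ≥ 1) at s_8.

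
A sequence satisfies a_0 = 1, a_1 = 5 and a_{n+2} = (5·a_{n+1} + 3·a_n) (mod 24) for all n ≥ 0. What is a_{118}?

19

We have a_0 = 1; a_1 = 5; a_2 = 4; a_3 = 11; a_4 = 19; a_5 = 8; a_6 = 1; a_7 = 5.
Since (a_6, a_7) = (a_0, a_1) = (1, 5) (two consecutive terms determine the rest), the sequence is periodic with period 6.
(118 - 0) mod 6 = 4, so a_{118} = a_4 = 19.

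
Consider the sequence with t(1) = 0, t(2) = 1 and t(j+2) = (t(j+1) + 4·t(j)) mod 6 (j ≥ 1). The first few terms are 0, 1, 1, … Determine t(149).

We have t(1) = 0,  t(2) = 1,  t(3) = 1,  t(4) = 5,  t(5) = 3,  t(6) = 5,  t(7) = 5,  t(8) = 1,  t(9) = 3,  t(10) = 1,  t(11) = 1.
Since (t(10), t(11)) = (t(2), t(3)) = (1, 1) (two consecutive terms determine the rest), the sequence is eventually periodic: after a pre-period of length 1 it cycles with period 8.
For j ≥ 2, t(j) depends only on (j - 2) mod 8. (149 - 2) mod 8 = 3, so t(149) = t(5) = 3.

3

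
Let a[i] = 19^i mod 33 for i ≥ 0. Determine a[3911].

19

We have a[0] = 1,  a[1] = 19,  a[2] = 31,  a[3] = 28,  a[4] = 4,  a[5] = 10,  a[6] = 25,  a[7] = 13,  a[8] = 16,  a[9] = 7,  a[10] = 1.
The sequence repeats with period 10.
(3911 - 0) mod 10 = 1, so a[3911] = a[1] = 19.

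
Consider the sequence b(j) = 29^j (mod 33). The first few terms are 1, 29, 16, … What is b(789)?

8

Computing terms: b(0) = 1,  b(1) = 29,  b(2) = 16,  b(3) = 2,  b(4) = 25,  b(5) = 32,  b(6) = 4,  b(7) = 17,  b(8) = 31,  b(9) = 8,  b(10) = 1.
The sequence repeats with period 10.
(789 - 0) mod 10 = 9, so b(789) = b(9) = 8.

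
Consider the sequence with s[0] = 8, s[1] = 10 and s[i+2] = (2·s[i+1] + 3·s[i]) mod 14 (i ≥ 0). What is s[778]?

Listing terms: s[0] = 8,  s[1] = 10,  s[2] = 2,  s[3] = 6,  s[4] = 4,  s[5] = 12,  s[6] = 8,  s[7] = 10.
Since (s[6], s[7]) = (s[0], s[1]) = (8, 10) (two consecutive terms determine the rest), the sequence is periodic with period 6.
(778 - 0) mod 6 = 4, so s[778] = s[4] = 4.

4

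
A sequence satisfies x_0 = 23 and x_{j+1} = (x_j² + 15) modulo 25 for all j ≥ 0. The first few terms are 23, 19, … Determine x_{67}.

16

Computing terms: x_0 = 23,  x_1 = 19,  x_2 = 1,  x_3 = 16,  x_4 = 21,  x_5 = 6,  x_6 = 1.
Since x_6 = x_2 = 1, the sequence is eventually periodic: after a pre-period of length 2 it cycles with period 4.
For j ≥ 2, x_j depends only on (j - 2) mod 4. (67 - 2) mod 4 = 1, so x_{67} = x_3 = 16.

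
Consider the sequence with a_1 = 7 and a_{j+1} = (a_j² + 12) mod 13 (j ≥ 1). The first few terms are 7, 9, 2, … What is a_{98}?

a_1 = 7; a_2 = 9; a_3 = 2; a_4 = 3; a_5 = 8; a_6 = 11; a_7 = 3.
Since a_7 = a_4 = 3, the sequence is eventually periodic: after a pre-period of length 3 it cycles with period 3.
For j ≥ 4, a_j depends only on (j - 4) mod 3. (98 - 4) mod 3 = 1, so a_{98} = a_5 = 8.

8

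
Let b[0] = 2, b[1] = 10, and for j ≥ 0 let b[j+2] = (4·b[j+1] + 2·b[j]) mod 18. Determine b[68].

We have b[0] = 2, b[1] = 10, b[2] = 8, b[3] = 16, b[4] = 8, b[5] = 10, b[6] = 2, b[7] = 10.
The sequence repeats with period 6.
(68 - 0) mod 6 = 2, so b[68] = b[2] = 8.

8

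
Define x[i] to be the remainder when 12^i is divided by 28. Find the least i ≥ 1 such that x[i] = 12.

1

x[0] = 1, x[1] = 12, x[2] = 4, x[3] = 20, x[4] = 16, x[5] = 24, x[6] = 8, x[7] = 12.
Since x[7] = x[1] = 12, the sequence is eventually periodic: after a pre-period of length 1 it cycles with period 6.
The value 12 first appears (with i ≥ 1) at x[1].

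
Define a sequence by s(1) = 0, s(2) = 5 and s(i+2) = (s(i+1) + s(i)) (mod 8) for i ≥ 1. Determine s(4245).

1

s(1) = 0; s(2) = 5; s(3) = 5; s(4) = 2; s(5) = 7; s(6) = 1; s(7) = 0; s(8) = 1; s(9) = 1; s(10) = 2; s(11) = 3; s(12) = 5; s(13) = 0; s(14) = 5.
The sequence repeats with period 12.
So s(4245) = s(1 + ((4245-1) mod 12)) = s(9) = 1.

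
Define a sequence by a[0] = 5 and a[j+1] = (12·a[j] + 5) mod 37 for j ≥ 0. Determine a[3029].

31

Listing terms: a[0] = 5; a[1] = 28; a[2] = 8; a[3] = 27; a[4] = 33; a[5] = 31; a[6] = 7; a[7] = 15; a[8] = 0; a[9] = 5.
The sequence repeats with period 9.
So a[3029] = a[0 + ((3029-0) mod 9)] = a[5] = 31.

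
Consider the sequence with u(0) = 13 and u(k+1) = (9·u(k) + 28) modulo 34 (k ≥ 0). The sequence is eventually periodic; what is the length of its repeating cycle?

We have u(0) = 13; u(1) = 9; u(2) = 7; u(3) = 23; u(4) = 31; u(5) = 1; u(6) = 3; u(7) = 21; u(8) = 13.
Since u(8) = u(0) = 13, the sequence is periodic with period 8.

8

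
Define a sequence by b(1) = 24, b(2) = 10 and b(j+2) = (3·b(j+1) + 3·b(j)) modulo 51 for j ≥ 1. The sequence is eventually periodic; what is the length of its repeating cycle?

16

b(1) = 24,  b(2) = 10,  b(3) = 0,  b(4) = 30,  b(5) = 39,  b(6) = 3,  b(7) = 24,  b(8) = 30,  b(9) = 9,  b(10) = 15,  b(11) = 21,  b(12) = 6,  b(13) = 30,  b(14) = 6,  b(15) = 6,  b(16) = 36,  b(17) = 24,  b(18) = 27,  b(19) = 0,  b(20) = 30.
Since (b(19), b(20)) = (b(3), b(4)) = (0, 30) (two consecutive terms determine the rest), the sequence is eventually periodic: after a pre-period of length 2 it cycles with period 16.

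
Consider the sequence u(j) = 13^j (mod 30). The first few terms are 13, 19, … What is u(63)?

Listing terms: u(1) = 13,  u(2) = 19,  u(3) = 7,  u(4) = 1,  u(5) = 13.
Since u(5) = u(1) = 13, the sequence is periodic with period 4.
So u(63) = u(1 + ((63-1) mod 4)) = u(3) = 7.

7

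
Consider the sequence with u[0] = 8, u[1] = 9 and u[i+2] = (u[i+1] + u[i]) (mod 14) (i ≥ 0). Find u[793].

Computing terms: u[0] = 8; u[1] = 9; u[2] = 3; u[3] = 12; u[4] = 1; u[5] = 13; u[6] = 0; u[7] = 13; u[8] = 13; u[9] = 12; u[10] = 11; u[11] = 9; u[12] = 6; u[13] = 1; u[14] = 7; u[15] = 8; u[16] = 1; u[17] = 9; u[18] = 10; u[19] = 5; u[20] = 1; u[21] = 6; u[22] = 7; u[23] = 13; u[24] = 6; u[25] = 5; u[26] = 11; u[27] = 2; u[28] = 13; u[29] = 1; u[30] = 0; u[31] = 1; u[32] = 1; u[33] = 2; u[34] = 3; u[35] = 5; u[36] = 8; u[37] = 13; u[38] = 7; u[39] = 6; u[40] = 13; u[41] = 5; u[42] = 4; u[43] = 9; u[44] = 13; u[45] = 8; u[46] = 7; u[47] = 1; u[48] = 8; u[49] = 9.
The sequence repeats with period 48.
(793 - 0) mod 48 = 25, so u[793] = u[25] = 5.

5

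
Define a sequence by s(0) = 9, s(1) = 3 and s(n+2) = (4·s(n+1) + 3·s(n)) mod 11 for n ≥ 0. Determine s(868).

Computing terms: s(0) = 9, s(1) = 3, s(2) = 6, s(3) = 0, s(4) = 7, s(5) = 6, s(6) = 1, s(7) = 0, s(8) = 3, s(9) = 1, s(10) = 2, s(11) = 0, s(12) = 6, s(13) = 2, s(14) = 4, s(15) = 0, s(16) = 1, s(17) = 4, s(18) = 8, s(19) = 0, s(20) = 2, s(21) = 8, s(22) = 5, s(23) = 0, s(24) = 4, s(25) = 5, s(26) = 10, s(27) = 0, s(28) = 8, s(29) = 10, s(30) = 9, s(31) = 0, s(32) = 5, s(33) = 9, s(34) = 7, s(35) = 0, s(36) = 10, s(37) = 7, s(38) = 3, s(39) = 0, s(40) = 9, s(41) = 3.
The sequence repeats with period 40.
So s(868) = s(0 + ((868-0) mod 40)) = s(28) = 8.

8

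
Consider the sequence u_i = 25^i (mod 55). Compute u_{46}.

25

Computing terms: u_0 = 1,  u_1 = 25,  u_2 = 20,  u_3 = 5,  u_4 = 15,  u_5 = 45,  u_6 = 25.
Since u_6 = u_1 = 25, the sequence is eventually periodic: after a pre-period of length 1 it cycles with period 5.
For i ≥ 1, u_i depends only on (i - 1) mod 5. (46 - 1) mod 5 = 0, so u_{46} = u_1 = 25.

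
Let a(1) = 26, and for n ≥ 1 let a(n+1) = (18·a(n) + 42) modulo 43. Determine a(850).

41

We have a(1) = 26,  a(2) = 37,  a(3) = 20,  a(4) = 15,  a(5) = 11,  a(6) = 25,  a(7) = 19,  a(8) = 40,  a(9) = 31,  a(10) = 41,  a(11) = 6,  a(12) = 21,  a(13) = 33,  a(14) = 34,  a(15) = 9,  a(16) = 32,  a(17) = 16,  a(18) = 29,  a(19) = 5,  a(20) = 3,  a(21) = 10,  a(22) = 7,  a(23) = 39,  a(24) = 13,  a(25) = 18,  a(26) = 22,  a(27) = 8,  a(28) = 14,  a(29) = 36,  a(30) = 2,  a(31) = 35,  a(32) = 27,  a(33) = 12,  a(34) = 0,  a(35) = 42,  a(36) = 24,  a(37) = 1,  a(38) = 17,  a(39) = 4,  a(40) = 28,  a(41) = 30,  a(42) = 23,  a(43) = 26.
The sequence repeats with period 42.
(850 - 1) mod 42 = 9, so a(850) = a(10) = 41.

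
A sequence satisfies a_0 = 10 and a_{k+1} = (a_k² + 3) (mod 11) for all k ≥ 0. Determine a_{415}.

4

We have a_0 = 10,  a_1 = 4,  a_2 = 8,  a_3 = 1,  a_4 = 4.
Since a_4 = a_1 = 4, the sequence is eventually periodic: after a pre-period of length 1 it cycles with period 3.
For k ≥ 1, a_k depends only on (k - 1) mod 3. (415 - 1) mod 3 = 0, so a_{415} = a_1 = 4.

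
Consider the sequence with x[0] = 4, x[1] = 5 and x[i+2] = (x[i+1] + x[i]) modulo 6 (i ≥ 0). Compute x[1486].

3

We have x[0] = 4; x[1] = 5; x[2] = 3; x[3] = 2; x[4] = 5; x[5] = 1; x[6] = 0; x[7] = 1; x[8] = 1; x[9] = 2; x[10] = 3; x[11] = 5; x[12] = 2; x[13] = 1; x[14] = 3; x[15] = 4; x[16] = 1; x[17] = 5; x[18] = 0; x[19] = 5; x[20] = 5; x[21] = 4; x[22] = 3; x[23] = 1; x[24] = 4; x[25] = 5.
The sequence repeats with period 24.
So x[1486] = x[0 + ((1486-0) mod 24)] = x[22] = 3.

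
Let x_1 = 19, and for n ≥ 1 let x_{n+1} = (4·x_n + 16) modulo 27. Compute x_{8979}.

0

x_1 = 19,  x_2 = 11,  x_3 = 6,  x_4 = 13,  x_5 = 14,  x_6 = 18,  x_7 = 7,  x_8 = 17,  x_9 = 3,  x_{10} = 1,  x_{11} = 20,  x_{12} = 15,  x_{13} = 22,  x_{14} = 23,  x_{15} = 0,  x_{16} = 16,  x_{17} = 26,  x_{18} = 12,  x_{19} = 10,  x_{20} = 2,  x_{21} = 24,  x_{22} = 4,  x_{23} = 5,  x_{24} = 9,  x_{25} = 25,  x_{26} = 8,  x_{27} = 21,  x_{28} = 19.
Since x_{28} = x_1 = 19, the sequence is periodic with period 27.
So x_{8979} = x_{1 + ((8979-1) mod 27)} = x_{15} = 0.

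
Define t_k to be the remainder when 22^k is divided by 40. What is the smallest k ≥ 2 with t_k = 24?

6

We have t_1 = 22, t_2 = 4, t_3 = 8, t_4 = 16, t_5 = 32, t_6 = 24, t_7 = 8.
Since t_7 = t_3 = 8, the sequence is eventually periodic: after a pre-period of length 2 it cycles with period 4.
The value 24 first appears (with k ≥ 2) at t_6.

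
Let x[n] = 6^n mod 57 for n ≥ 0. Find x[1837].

6

Listing terms: x[0] = 1; x[1] = 6; x[2] = 36; x[3] = 45; x[4] = 42; x[5] = 24; x[6] = 30; x[7] = 9; x[8] = 54; x[9] = 39; x[10] = 6.
Since x[10] = x[1] = 6, the sequence is eventually periodic: after a pre-period of length 1 it cycles with period 9.
For n ≥ 1, x[n] depends only on (n - 1) mod 9. (1837 - 1) mod 9 = 0, so x[1837] = x[1] = 6.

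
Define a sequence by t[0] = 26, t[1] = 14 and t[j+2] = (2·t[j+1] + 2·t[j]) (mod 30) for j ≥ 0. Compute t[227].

14

Listing terms: t[0] = 26,  t[1] = 14,  t[2] = 20,  t[3] = 8,  t[4] = 26,  t[5] = 8,  t[6] = 8,  t[7] = 2,  t[8] = 20,  t[9] = 14,  t[10] = 8,  t[11] = 14,  t[12] = 14,  t[13] = 26,  t[14] = 20,  t[15] = 2,  t[16] = 14,  t[17] = 2,  t[18] = 2,  t[19] = 8,  t[20] = 20,  t[21] = 26,  t[22] = 2,  t[23] = 26,  t[24] = 26,  t[25] = 14.
Since (t[24], t[25]) = (t[0], t[1]) = (26, 14) (two consecutive terms determine the rest), the sequence is periodic with period 24.
So t[227] = t[0 + ((227-0) mod 24)] = t[11] = 14.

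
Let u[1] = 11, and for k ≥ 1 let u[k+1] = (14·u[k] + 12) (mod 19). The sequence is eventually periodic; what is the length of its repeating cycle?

Listing terms: u[1] = 11, u[2] = 14, u[3] = 18, u[4] = 17, u[5] = 3, u[6] = 16, u[7] = 8, u[8] = 10, u[9] = 0, u[10] = 12, u[11] = 9, u[12] = 5, u[13] = 6, u[14] = 1, u[15] = 7, u[16] = 15, u[17] = 13, u[18] = 4, u[19] = 11.
Since u[19] = u[1] = 11, the sequence is periodic with period 18.

18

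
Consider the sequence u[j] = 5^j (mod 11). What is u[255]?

1

Listing terms: u[1] = 5,  u[2] = 3,  u[3] = 4,  u[4] = 9,  u[5] = 1,  u[6] = 5.
Since u[6] = u[1] = 5, the sequence is periodic with period 5.
(255 - 1) mod 5 = 4, so u[255] = u[5] = 1.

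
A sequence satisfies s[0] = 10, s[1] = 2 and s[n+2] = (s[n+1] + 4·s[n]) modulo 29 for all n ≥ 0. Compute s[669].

Listing terms: s[0] = 10; s[1] = 2; s[2] = 13; s[3] = 21; s[4] = 15; s[5] = 12; s[6] = 14; s[7] = 4; s[8] = 2; s[9] = 18; s[10] = 26; s[11] = 11; s[12] = 28; s[13] = 14; s[14] = 10; s[15] = 8; s[16] = 19; s[17] = 22; s[18] = 11; s[19] = 12; s[20] = 27; s[21] = 17; s[22] = 9; s[23] = 19; s[24] = 26; s[25] = 15; s[26] = 3; s[27] = 5; s[28] = 17; s[29] = 8; s[30] = 18; s[31] = 21; s[32] = 6; s[33] = 3; s[34] = 27; s[35] = 10; s[36] = 2.
The sequence repeats with period 35.
So s[669] = s[0 + ((669-0) mod 35)] = s[4] = 15.

15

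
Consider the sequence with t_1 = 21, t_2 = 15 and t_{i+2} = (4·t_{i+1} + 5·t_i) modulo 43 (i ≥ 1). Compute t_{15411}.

19

Computing terms: t_1 = 21,  t_2 = 15,  t_3 = 36,  t_4 = 4,  t_5 = 24,  t_6 = 30,  t_7 = 25,  t_8 = 35,  t_9 = 7,  t_{10} = 31,  t_{11} = 30,  t_{12} = 17,  t_{13} = 3,  t_{14} = 11,  t_{15} = 16,  t_{16} = 33,  t_{17} = 40,  t_{18} = 24,  t_{19} = 38,  t_{20} = 14,  t_{21} = 31,  t_{22} = 22,  t_{23} = 28,  t_{24} = 7,  t_{25} = 39,  t_{26} = 19,  t_{27} = 13,  t_{28} = 18,  t_{29} = 8,  t_{30} = 36,  t_{31} = 12,  t_{32} = 13,  t_{33} = 26,  t_{34} = 40,  t_{35} = 32,  t_{36} = 27,  t_{37} = 10,  t_{38} = 3,  t_{39} = 19,  t_{40} = 5,  t_{41} = 29,  t_{42} = 12,  t_{43} = 21,  t_{44} = 15.
Since (t_{43}, t_{44}) = (t_1, t_2) = (21, 15) (two consecutive terms determine the rest), the sequence is periodic with period 42.
(15411 - 1) mod 42 = 38, so t_{15411} = t_{39} = 19.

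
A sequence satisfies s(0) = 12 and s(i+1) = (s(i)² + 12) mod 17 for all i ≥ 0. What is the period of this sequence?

3

Computing terms: s(0) = 12, s(1) = 3, s(2) = 4, s(3) = 11, s(4) = 14, s(5) = 4.
Since s(5) = s(2) = 4, the sequence is eventually periodic: after a pre-period of length 2 it cycles with period 3.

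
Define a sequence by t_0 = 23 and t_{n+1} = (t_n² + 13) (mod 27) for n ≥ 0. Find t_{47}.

17

We have t_0 = 23,  t_1 = 2,  t_2 = 17,  t_3 = 5,  t_4 = 11,  t_5 = 26,  t_6 = 14,  t_7 = 20,  t_8 = 8,  t_9 = 23.
Since t_9 = t_0 = 23, the sequence is periodic with period 9.
(47 - 0) mod 9 = 2, so t_{47} = t_2 = 17.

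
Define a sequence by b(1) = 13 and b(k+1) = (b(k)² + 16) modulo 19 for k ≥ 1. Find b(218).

Computing terms: b(1) = 13,  b(2) = 14,  b(3) = 3,  b(4) = 6,  b(5) = 14.
Since b(5) = b(2) = 14, the sequence is eventually periodic: after a pre-period of length 1 it cycles with period 3.
For k ≥ 2, b(k) depends only on (k - 2) mod 3. (218 - 2) mod 3 = 0, so b(218) = b(2) = 14.

14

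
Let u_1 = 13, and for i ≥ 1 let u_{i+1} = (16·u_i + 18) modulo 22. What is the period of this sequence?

5

Computing terms: u_1 = 13,  u_2 = 6,  u_3 = 4,  u_4 = 16,  u_5 = 10,  u_6 = 2,  u_7 = 6.
Since u_7 = u_2 = 6, the sequence is eventually periodic: after a pre-period of length 1 it cycles with period 5.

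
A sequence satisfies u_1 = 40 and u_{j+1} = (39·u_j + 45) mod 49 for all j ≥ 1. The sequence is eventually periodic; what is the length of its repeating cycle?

21

u_1 = 40; u_2 = 37; u_3 = 18; u_4 = 12; u_5 = 23; u_6 = 11; u_7 = 33; u_8 = 9; u_9 = 4; u_{10} = 5; u_{11} = 44; u_{12} = 46; u_{13} = 26; u_{14} = 30; u_{15} = 39; u_{16} = 47; u_{17} = 16; u_{18} = 32; u_{19} = 19; u_{20} = 2; u_{21} = 25; u_{22} = 40.
Since u_{22} = u_1 = 40, the sequence is periodic with period 21.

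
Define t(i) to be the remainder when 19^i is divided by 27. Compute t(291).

Listing terms: t(1) = 19, t(2) = 10, t(3) = 1, t(4) = 19.
The sequence repeats with period 3.
So t(291) = t(1 + ((291-1) mod 3)) = t(3) = 1.

1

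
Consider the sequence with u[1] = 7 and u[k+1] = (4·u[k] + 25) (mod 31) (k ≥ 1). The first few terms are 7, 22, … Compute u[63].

We have u[1] = 7; u[2] = 22; u[3] = 20; u[4] = 12; u[5] = 11; u[6] = 7.
Since u[6] = u[1] = 7, the sequence is periodic with period 5.
(63 - 1) mod 5 = 2, so u[63] = u[3] = 20.

20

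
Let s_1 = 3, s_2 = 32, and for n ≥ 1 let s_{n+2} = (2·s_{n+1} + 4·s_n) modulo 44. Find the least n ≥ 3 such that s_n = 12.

s_1 = 3,  s_2 = 32,  s_3 = 32,  s_4 = 16,  s_5 = 28,  s_6 = 32,  s_7 = 0,  s_8 = 40,  s_9 = 36,  s_{10} = 12,  s_{11} = 36,  s_{12} = 32,  s_{13} = 32.
Since (s_{12}, s_{13}) = (s_2, s_3) = (32, 32) (two consecutive terms determine the rest), the sequence is eventually periodic: after a pre-period of length 1 it cycles with period 10.
The value 12 first appears (with n ≥ 3) at s_{10}.

10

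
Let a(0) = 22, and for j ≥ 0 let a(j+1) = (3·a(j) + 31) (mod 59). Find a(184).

52

Computing terms: a(0) = 22, a(1) = 38, a(2) = 27, a(3) = 53, a(4) = 13, a(5) = 11, a(6) = 5, a(7) = 46, a(8) = 51, a(9) = 7, a(10) = 52, a(11) = 10, a(12) = 2, a(13) = 37, a(14) = 24, a(15) = 44, a(16) = 45, a(17) = 48, a(18) = 57, a(19) = 25, a(20) = 47, a(21) = 54, a(22) = 16, a(23) = 20, a(24) = 32, a(25) = 9, a(26) = 58, a(27) = 28, a(28) = 56, a(29) = 22.
Since a(29) = a(0) = 22, the sequence is periodic with period 29.
(184 - 0) mod 29 = 10, so a(184) = a(10) = 52.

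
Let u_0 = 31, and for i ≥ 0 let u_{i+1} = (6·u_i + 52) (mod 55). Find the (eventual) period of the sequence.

u_0 = 31, u_1 = 18, u_2 = 50, u_3 = 22, u_4 = 19, u_5 = 1, u_6 = 3, u_7 = 15, u_8 = 32, u_9 = 24, u_{10} = 31.
Since u_{10} = u_0 = 31, the sequence is periodic with period 10.

10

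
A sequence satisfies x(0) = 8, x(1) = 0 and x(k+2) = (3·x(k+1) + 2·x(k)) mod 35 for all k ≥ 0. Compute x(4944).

8

Listing terms: x(0) = 8; x(1) = 0; x(2) = 16; x(3) = 13; x(4) = 1; x(5) = 29; x(6) = 19; x(7) = 10; x(8) = 33; x(9) = 14; x(10) = 3; x(11) = 2; x(12) = 12; x(13) = 5; x(14) = 4; x(15) = 22; x(16) = 4; x(17) = 21; x(18) = 1; x(19) = 10; x(20) = 32; x(21) = 11; x(22) = 27; x(23) = 33; x(24) = 13; x(25) = 0; x(26) = 26; x(27) = 8; x(28) = 6; x(29) = 34; x(30) = 9; x(31) = 25; x(32) = 23; x(33) = 14; x(34) = 18; x(35) = 12; x(36) = 2; x(37) = 30; x(38) = 24; x(39) = 27; x(40) = 24; x(41) = 21; x(42) = 6; x(43) = 25; x(44) = 17; x(45) = 31; x(46) = 22; x(47) = 23; x(48) = 8; x(49) = 0.
Since (x(48), x(49)) = (x(0), x(1)) = (8, 0) (two consecutive terms determine the rest), the sequence is periodic with period 48.
(4944 - 0) mod 48 = 0, so x(4944) = x(0) = 8.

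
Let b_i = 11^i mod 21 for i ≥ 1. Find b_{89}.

2

Listing terms: b_1 = 11; b_2 = 16; b_3 = 8; b_4 = 4; b_5 = 2; b_6 = 1; b_7 = 11.
The sequence repeats with period 6.
(89 - 1) mod 6 = 4, so b_{89} = b_5 = 2.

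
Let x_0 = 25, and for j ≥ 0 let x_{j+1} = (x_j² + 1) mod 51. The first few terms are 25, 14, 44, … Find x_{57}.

50

We have x_0 = 25,  x_1 = 14,  x_2 = 44,  x_3 = 50,  x_4 = 2,  x_5 = 5,  x_6 = 26,  x_7 = 14.
Since x_7 = x_1 = 14, the sequence is eventually periodic: after a pre-period of length 1 it cycles with period 6.
For j ≥ 1, x_j depends only on (j - 1) mod 6. (57 - 1) mod 6 = 2, so x_{57} = x_3 = 50.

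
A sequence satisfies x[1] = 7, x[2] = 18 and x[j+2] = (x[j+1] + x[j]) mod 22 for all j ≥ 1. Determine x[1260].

11

Computing terms: x[1] = 7,  x[2] = 18,  x[3] = 3,  x[4] = 21,  x[5] = 2,  x[6] = 1,  x[7] = 3,  x[8] = 4,  x[9] = 7,  x[10] = 11,  x[11] = 18,  x[12] = 7,  x[13] = 3,  x[14] = 10,  x[15] = 13,  x[16] = 1,  x[17] = 14,  x[18] = 15,  x[19] = 7,  x[20] = 0,  x[21] = 7,  x[22] = 7,  x[23] = 14,  x[24] = 21,  x[25] = 13,  x[26] = 12,  x[27] = 3,  x[28] = 15,  x[29] = 18,  x[30] = 11,  x[31] = 7,  x[32] = 18.
Since (x[31], x[32]) = (x[1], x[2]) = (7, 18) (two consecutive terms determine the rest), the sequence is periodic with period 30.
So x[1260] = x[1 + ((1260-1) mod 30)] = x[30] = 11.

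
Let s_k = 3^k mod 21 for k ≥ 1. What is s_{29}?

Computing terms: s_1 = 3,  s_2 = 9,  s_3 = 6,  s_4 = 18,  s_5 = 12,  s_6 = 15,  s_7 = 3.
The sequence repeats with period 6.
(29 - 1) mod 6 = 4, so s_{29} = s_5 = 12.

12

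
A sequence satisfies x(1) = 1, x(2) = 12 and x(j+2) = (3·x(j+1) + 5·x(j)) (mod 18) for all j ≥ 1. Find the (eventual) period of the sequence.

12

Computing terms: x(1) = 1,  x(2) = 12,  x(3) = 5,  x(4) = 3,  x(5) = 16,  x(6) = 9,  x(7) = 17,  x(8) = 6,  x(9) = 13,  x(10) = 15,  x(11) = 2,  x(12) = 9,  x(13) = 1,  x(14) = 12.
The sequence repeats with period 12.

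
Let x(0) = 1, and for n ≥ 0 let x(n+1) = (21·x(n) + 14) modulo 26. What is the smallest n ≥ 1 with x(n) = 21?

2

We have x(0) = 1,  x(1) = 9,  x(2) = 21,  x(3) = 13,  x(4) = 1.
The sequence repeats with period 4.
The value 21 first appears (with n ≥ 1) at x(2).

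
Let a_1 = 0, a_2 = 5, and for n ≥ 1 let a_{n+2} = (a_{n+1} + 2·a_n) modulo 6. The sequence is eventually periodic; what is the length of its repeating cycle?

Listing terms: a_1 = 0; a_2 = 5; a_3 = 5; a_4 = 3; a_5 = 1; a_6 = 1; a_7 = 3; a_8 = 5; a_9 = 5.
Since (a_8, a_9) = (a_2, a_3) = (5, 5) (two consecutive terms determine the rest), the sequence is eventually periodic: after a pre-period of length 1 it cycles with period 6.

6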